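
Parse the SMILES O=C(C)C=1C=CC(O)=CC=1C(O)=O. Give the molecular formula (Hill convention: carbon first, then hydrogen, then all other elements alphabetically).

Walk through each heavy atom and fill implicit hydrogens from standard valence (C 4, N 3, O 2, S 2, halogen 1):
  atom 1: O, bond orders sum to 2 (valence 2) → 0 H
  atom 2: C, bond orders sum to 4 (valence 4) → 0 H
  atom 3: C, bond orders sum to 1 (valence 4) → 3 H
  atom 4: C, bond orders sum to 4 (valence 4) → 0 H
  atom 5: C, bond orders sum to 3 (valence 4) → 1 H
  atom 6: C, bond orders sum to 3 (valence 4) → 1 H
  atom 7: C, bond orders sum to 4 (valence 4) → 0 H
  atom 8: O, bond orders sum to 1 (valence 2) → 1 H
  atom 9: C, bond orders sum to 3 (valence 4) → 1 H
  atom 10: C, bond orders sum to 4 (valence 4) → 0 H
  atom 11: C, bond orders sum to 4 (valence 4) → 0 H
  atom 12: O, bond orders sum to 1 (valence 2) → 1 H
  atom 13: O, bond orders sum to 2 (valence 2) → 0 H
Totals → C:9, H:8, O:4.

C9H8O4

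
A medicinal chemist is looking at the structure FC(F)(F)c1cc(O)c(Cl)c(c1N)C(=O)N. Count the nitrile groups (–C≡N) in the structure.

0

Scan the SMILES for the nitrile motif — none present.
Groups that are present: 1 amide, 1 hydroxyl, 1 primary amine.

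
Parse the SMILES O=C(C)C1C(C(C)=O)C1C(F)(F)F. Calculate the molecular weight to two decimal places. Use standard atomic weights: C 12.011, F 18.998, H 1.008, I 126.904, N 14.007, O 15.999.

First, the molecular formula is C8H9F3O2 (counting implicit H from valence).
  C: 8 × 12.011 = 96.088
  F: 3 × 18.998 = 56.994
  H: 9 × 1.008 = 9.072
  O: 2 × 15.999 = 31.998
Sum: 8×12.011 + 3×18.998 + 9×1.008 + 2×15.999 = 194.152 → 194.15 g/mol.

194.15 g/mol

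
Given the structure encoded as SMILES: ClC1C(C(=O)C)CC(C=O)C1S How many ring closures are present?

1

In SMILES, each pair of matching ring-closure digits denotes one ring-closing bond; the number of such bonds equals the number of independent rings.
Ring-closure bonds here: 1.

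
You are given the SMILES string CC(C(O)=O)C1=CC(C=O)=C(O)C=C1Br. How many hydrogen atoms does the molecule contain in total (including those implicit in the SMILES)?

9

Walk through each heavy atom and fill implicit hydrogens from standard valence (C 4, N 3, O 2, S 2, halogen 1):
  atom 1: C, bond orders sum to 1 (valence 4) → 3 H
  atom 2: C, bond orders sum to 3 (valence 4) → 1 H
  atom 3: C, bond orders sum to 4 (valence 4) → 0 H
  atom 4: O, bond orders sum to 1 (valence 2) → 1 H
  atom 5: O, bond orders sum to 2 (valence 2) → 0 H
  atom 6: C, bond orders sum to 4 (valence 4) → 0 H
  atom 7: C, bond orders sum to 3 (valence 4) → 1 H
  atom 8: C, bond orders sum to 4 (valence 4) → 0 H
  atom 9: C, bond orders sum to 3 (valence 4) → 1 H
  atom 10: O, bond orders sum to 2 (valence 2) → 0 H
  atom 11: C, bond orders sum to 4 (valence 4) → 0 H
  atom 12: O, bond orders sum to 1 (valence 2) → 1 H
  atom 13: C, bond orders sum to 3 (valence 4) → 1 H
  atom 14: C, bond orders sum to 4 (valence 4) → 0 H
  atom 15: Br (halogen, monovalent) → 0 H
Total hydrogens: 9.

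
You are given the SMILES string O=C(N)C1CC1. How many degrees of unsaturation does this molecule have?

2

Molecular formula: C4H7NO.
DoU = (2C + 2 + N − H − X) / 2, where X is the halogen count and O/S are ignored.
    = (2·4 + 2 + 1 − 7 − 0) / 2 = 4 / 2 = 2.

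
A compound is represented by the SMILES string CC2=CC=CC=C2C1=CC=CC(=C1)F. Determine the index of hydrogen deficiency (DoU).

8

Degree of unsaturation = (number of rings) + (number of π bonds).
Ring closures in the SMILES: 2.
π bonds: 6 double bonds (each 1 DoU) → 6 DoU from unsaturation.
Total DoU = 2 + 6 = 8.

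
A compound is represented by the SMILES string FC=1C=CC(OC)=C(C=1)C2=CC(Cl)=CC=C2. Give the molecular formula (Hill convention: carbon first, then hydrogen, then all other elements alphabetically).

C13H10ClFO

Walk through each heavy atom and fill implicit hydrogens from standard valence (C 4, N 3, O 2, S 2, halogen 1):
  atom 1: F (halogen, monovalent) → 0 H
  atom 2: C, bond orders sum to 4 (valence 4) → 0 H
  atom 3: C, bond orders sum to 3 (valence 4) → 1 H
  atom 4: C, bond orders sum to 3 (valence 4) → 1 H
  atom 5: C, bond orders sum to 4 (valence 4) → 0 H
  atom 6: O, bond orders sum to 2 (valence 2) → 0 H
  atom 7: C, bond orders sum to 1 (valence 4) → 3 H
  atom 8: C, bond orders sum to 4 (valence 4) → 0 H
  atom 9: C, bond orders sum to 3 (valence 4) → 1 H
  atom 10: C, bond orders sum to 4 (valence 4) → 0 H
  atom 11: C, bond orders sum to 3 (valence 4) → 1 H
  atom 12: C, bond orders sum to 4 (valence 4) → 0 H
  atom 13: Cl (halogen, monovalent) → 0 H
  atom 14: C, bond orders sum to 3 (valence 4) → 1 H
  atom 15: C, bond orders sum to 3 (valence 4) → 1 H
  atom 16: C, bond orders sum to 3 (valence 4) → 1 H
Totals → C:13, H:10, Cl:1, F:1, O:1.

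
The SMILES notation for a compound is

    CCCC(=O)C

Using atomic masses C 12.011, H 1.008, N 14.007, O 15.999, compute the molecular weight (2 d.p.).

86.13 g/mol

First, the molecular formula is C5H10O (counting implicit H from valence).
  C: 5 × 12.011 = 60.055
  H: 10 × 1.008 = 10.080
  O: 1 × 15.999 = 15.999
Sum: 5×12.011 + 10×1.008 + 1×15.999 = 86.134 → 86.13 g/mol.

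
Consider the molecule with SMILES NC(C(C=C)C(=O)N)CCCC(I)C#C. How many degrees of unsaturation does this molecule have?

4

Degree of unsaturation = (number of rings) + (number of π bonds).
Ring closures in the SMILES: 0.
π bonds: 2 double bonds (each 1 DoU), 1 triple bond (each 2 DoU) → 4 DoU from unsaturation.
Total DoU = 0 + 4 = 4.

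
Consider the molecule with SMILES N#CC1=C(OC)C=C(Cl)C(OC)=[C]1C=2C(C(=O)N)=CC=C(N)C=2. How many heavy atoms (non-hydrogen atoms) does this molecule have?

23

Every atom symbol written in the SMILES (organic subset) is one heavy atom; implicit H are not written.
Heavy atoms by element → C:16, Cl:1, N:3, O:3.
Total: 23.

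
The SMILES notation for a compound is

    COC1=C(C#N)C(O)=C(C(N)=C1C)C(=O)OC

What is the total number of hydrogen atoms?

12

Walk through each heavy atom and fill implicit hydrogens from standard valence (C 4, N 3, O 2, S 2, halogen 1):
  atom 1: C, bond orders sum to 1 (valence 4) → 3 H
  atom 2: O, bond orders sum to 2 (valence 2) → 0 H
  atom 3: C, bond orders sum to 4 (valence 4) → 0 H
  atom 4: C, bond orders sum to 4 (valence 4) → 0 H
  atom 5: C, bond orders sum to 4 (valence 4) → 0 H
  atom 6: N, bond orders sum to 3 (valence 3) → 0 H
  atom 7: C, bond orders sum to 4 (valence 4) → 0 H
  atom 8: O, bond orders sum to 1 (valence 2) → 1 H
  atom 9: C, bond orders sum to 4 (valence 4) → 0 H
  atom 10: C, bond orders sum to 4 (valence 4) → 0 H
  atom 11: N, bond orders sum to 1 (valence 3) → 2 H
  atom 12: C, bond orders sum to 4 (valence 4) → 0 H
  atom 13: C, bond orders sum to 1 (valence 4) → 3 H
  atom 14: C, bond orders sum to 4 (valence 4) → 0 H
  atom 15: O, bond orders sum to 2 (valence 2) → 0 H
  atom 16: O, bond orders sum to 2 (valence 2) → 0 H
  atom 17: C, bond orders sum to 1 (valence 4) → 3 H
Total hydrogens: 12.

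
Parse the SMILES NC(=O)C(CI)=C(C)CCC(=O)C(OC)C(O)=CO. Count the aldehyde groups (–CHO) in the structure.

Scan the SMILES for the aldehyde motif — none present.
Groups that are present: 2 alkene, 1 amide, 1 ether, 2 hydroxyl, 1 ketone.

0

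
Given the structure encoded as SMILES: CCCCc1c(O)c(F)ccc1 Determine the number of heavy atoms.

12

Every atom symbol written in the SMILES (organic subset) is one heavy atom; implicit H are not written.
Heavy atoms by element → C:10, F:1, O:1.
Total: 12.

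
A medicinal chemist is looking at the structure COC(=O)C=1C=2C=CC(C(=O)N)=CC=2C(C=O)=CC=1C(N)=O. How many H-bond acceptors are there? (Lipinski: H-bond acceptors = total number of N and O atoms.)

N atoms: 2; O atoms: 5.
Lipinski HBA = 2 + 5 = 7.

7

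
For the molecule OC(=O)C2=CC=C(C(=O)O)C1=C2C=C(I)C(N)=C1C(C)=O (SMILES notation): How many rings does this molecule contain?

In SMILES, each pair of matching ring-closure digits denotes one ring-closing bond; the number of such bonds equals the number of independent rings.
Ring-closure bonds here: 2.

2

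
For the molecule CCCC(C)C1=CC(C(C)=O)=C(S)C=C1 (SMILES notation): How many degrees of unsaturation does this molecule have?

5

Degree of unsaturation = (number of rings) + (number of π bonds).
Ring closures in the SMILES: 1.
π bonds: 4 double bonds (each 1 DoU) → 4 DoU from unsaturation.
Total DoU = 1 + 4 = 5.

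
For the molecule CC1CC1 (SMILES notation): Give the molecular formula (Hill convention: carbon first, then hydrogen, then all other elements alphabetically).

Walk through each heavy atom and fill implicit hydrogens from standard valence (C 4, N 3, O 2, S 2, halogen 1):
  atom 1: C, bond orders sum to 1 (valence 4) → 3 H
  atom 2: C, bond orders sum to 3 (valence 4) → 1 H
  atom 3: C, bond orders sum to 2 (valence 4) → 2 H
  atom 4: C, bond orders sum to 2 (valence 4) → 2 H
Totals → C:4, H:8.
In Hill order: C4H8.

C4H8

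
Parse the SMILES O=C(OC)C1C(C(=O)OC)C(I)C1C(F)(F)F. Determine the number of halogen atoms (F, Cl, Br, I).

4

Halogen atoms appear at heavy-atom positions 12, 15, 16, 17 (3×F, 1×I).
Other groups present: 2 ester.
Halogen count: 4.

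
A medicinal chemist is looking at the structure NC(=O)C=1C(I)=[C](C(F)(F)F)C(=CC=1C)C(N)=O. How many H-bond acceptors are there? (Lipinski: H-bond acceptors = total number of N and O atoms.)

N atoms: 2; O atoms: 2.
Lipinski HBA = 2 + 2 = 4.

4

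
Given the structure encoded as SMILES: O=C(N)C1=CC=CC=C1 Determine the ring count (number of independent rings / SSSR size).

1

In SMILES, each pair of matching ring-closure digits denotes one ring-closing bond; the number of such bonds equals the number of independent rings.
Ring-closure bonds here: 1.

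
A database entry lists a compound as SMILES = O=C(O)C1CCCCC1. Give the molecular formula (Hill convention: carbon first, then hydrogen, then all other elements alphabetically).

C7H12O2

Walk through each heavy atom and fill implicit hydrogens from standard valence (C 4, N 3, O 2, S 2, halogen 1):
  atom 1: O, bond orders sum to 2 (valence 2) → 0 H
  atom 2: C, bond orders sum to 4 (valence 4) → 0 H
  atom 3: O, bond orders sum to 1 (valence 2) → 1 H
  atom 4: C, bond orders sum to 3 (valence 4) → 1 H
  atom 5: C, bond orders sum to 2 (valence 4) → 2 H
  atom 6: C, bond orders sum to 2 (valence 4) → 2 H
  atom 7: C, bond orders sum to 2 (valence 4) → 2 H
  atom 8: C, bond orders sum to 2 (valence 4) → 2 H
  atom 9: C, bond orders sum to 2 (valence 4) → 2 H
Totals → C:7, H:12, O:2.
In Hill order: C7H12O2.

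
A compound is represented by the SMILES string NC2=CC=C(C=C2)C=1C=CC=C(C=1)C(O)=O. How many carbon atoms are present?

13

Count every carbon token in the SMILES (each C, including those in ring-closure positions and inside branches).
Carbon count: 13.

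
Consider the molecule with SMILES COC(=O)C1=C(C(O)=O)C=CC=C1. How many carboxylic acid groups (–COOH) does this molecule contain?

1

The carboxylic acid motif appears at heavy-atom position 7 in the SMILES.
Other groups present: 1 ester.
Carboxylic acid count: 1.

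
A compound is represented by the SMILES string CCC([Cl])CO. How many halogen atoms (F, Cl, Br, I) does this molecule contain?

Halogen atoms appear at heavy-atom position 4 (1×Cl).
Other groups present: 1 hydroxyl.
Halogen count: 1.

1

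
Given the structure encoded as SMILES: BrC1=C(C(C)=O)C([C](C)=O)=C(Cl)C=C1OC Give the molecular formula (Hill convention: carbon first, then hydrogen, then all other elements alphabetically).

C11H10BrClO3

Walk through each heavy atom and fill implicit hydrogens from standard valence (C 4, N 3, O 2, S 2, halogen 1):
  atom 1: Br (halogen, monovalent) → 0 H
  atom 2: C, bond orders sum to 4 (valence 4) → 0 H
  atom 3: C, bond orders sum to 4 (valence 4) → 0 H
  atom 4: C, bond orders sum to 4 (valence 4) → 0 H
  atom 5: C, bond orders sum to 1 (valence 4) → 3 H
  atom 6: O, bond orders sum to 2 (valence 2) → 0 H
  atom 7: C, bond orders sum to 4 (valence 4) → 0 H
  atom 8: C with explicit H count 0
  atom 9: C, bond orders sum to 1 (valence 4) → 3 H
  atom 10: O, bond orders sum to 2 (valence 2) → 0 H
  atom 11: C, bond orders sum to 4 (valence 4) → 0 H
  atom 12: Cl (halogen, monovalent) → 0 H
  atom 13: C, bond orders sum to 3 (valence 4) → 1 H
  atom 14: C, bond orders sum to 4 (valence 4) → 0 H
  atom 15: O, bond orders sum to 2 (valence 2) → 0 H
  atom 16: C, bond orders sum to 1 (valence 4) → 3 H
Totals → C:11, H:10, Br:1, Cl:1, O:3.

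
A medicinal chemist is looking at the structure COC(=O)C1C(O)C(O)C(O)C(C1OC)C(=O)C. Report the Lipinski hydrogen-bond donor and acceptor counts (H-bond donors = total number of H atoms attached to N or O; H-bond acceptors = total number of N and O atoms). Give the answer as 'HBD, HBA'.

3, 7

Donors: find every N or O and count the H atoms it carries.
  atom 2 (O): bond orders sum to 2 → 0 H
  atom 4 (O): bond orders sum to 2 → 0 H
  atom 7 (O): bond orders sum to 1 → 1 H
  atom 9 (O): bond orders sum to 1 → 1 H
  atom 11 (O): bond orders sum to 1 → 1 H
  atom 14 (O): bond orders sum to 2 → 0 H
  atom 17 (O): bond orders sum to 2 → 0 H
Lipinski HBD = 3.
Acceptors: N atoms = 0, O atoms = 7 → HBA = 7.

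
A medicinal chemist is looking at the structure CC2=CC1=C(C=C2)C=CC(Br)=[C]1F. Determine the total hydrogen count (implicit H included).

8

Walk through each heavy atom and fill implicit hydrogens from standard valence (C 4, N 3, O 2, S 2, halogen 1):
  atom 1: C, bond orders sum to 1 (valence 4) → 3 H
  atom 2: C, bond orders sum to 4 (valence 4) → 0 H
  atom 3: C, bond orders sum to 3 (valence 4) → 1 H
  atom 4: C, bond orders sum to 4 (valence 4) → 0 H
  atom 5: C, bond orders sum to 4 (valence 4) → 0 H
  atom 6: C, bond orders sum to 3 (valence 4) → 1 H
  atom 7: C, bond orders sum to 3 (valence 4) → 1 H
  atom 8: C, bond orders sum to 3 (valence 4) → 1 H
  atom 9: C, bond orders sum to 3 (valence 4) → 1 H
  atom 10: C, bond orders sum to 4 (valence 4) → 0 H
  atom 11: Br (halogen, monovalent) → 0 H
  atom 12: C with explicit H count 0
  atom 13: F (halogen, monovalent) → 0 H
Total hydrogens: 8.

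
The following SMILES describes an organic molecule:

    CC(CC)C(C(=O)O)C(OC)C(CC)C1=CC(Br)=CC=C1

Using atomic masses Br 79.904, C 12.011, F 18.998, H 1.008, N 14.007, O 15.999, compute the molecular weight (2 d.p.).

First, the molecular formula is C17H25BrO3 (counting implicit H from valence).
  Br: 1 × 79.904 = 79.904
  C: 17 × 12.011 = 204.187
  H: 25 × 1.008 = 25.200
  O: 3 × 15.999 = 47.997
Sum: 1×79.904 + 17×12.011 + 25×1.008 + 3×15.999 = 357.288 → 357.29 g/mol.

357.29 g/mol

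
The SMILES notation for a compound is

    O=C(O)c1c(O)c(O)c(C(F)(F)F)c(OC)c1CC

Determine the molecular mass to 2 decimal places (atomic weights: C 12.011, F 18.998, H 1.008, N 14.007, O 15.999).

280.20 g/mol

First, the molecular formula is C11H11F3O5 (counting implicit H from valence).
  C: 11 × 12.011 = 132.121
  F: 3 × 18.998 = 56.994
  H: 11 × 1.008 = 11.088
  O: 5 × 15.999 = 79.995
Sum: 11×12.011 + 3×18.998 + 11×1.008 + 5×15.999 = 280.198 → 280.20 g/mol.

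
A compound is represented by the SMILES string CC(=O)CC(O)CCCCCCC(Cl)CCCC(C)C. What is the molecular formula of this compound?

Walk through each heavy atom and fill implicit hydrogens from standard valence (C 4, N 3, O 2, S 2, halogen 1):
  atom 1: C, bond orders sum to 1 (valence 4) → 3 H
  atom 2: C, bond orders sum to 4 (valence 4) → 0 H
  atom 3: O, bond orders sum to 2 (valence 2) → 0 H
  atom 4: C, bond orders sum to 2 (valence 4) → 2 H
  atom 5: C, bond orders sum to 3 (valence 4) → 1 H
  atom 6: O, bond orders sum to 1 (valence 2) → 1 H
  atom 7: C, bond orders sum to 2 (valence 4) → 2 H
  atom 8: C, bond orders sum to 2 (valence 4) → 2 H
  atom 9: C, bond orders sum to 2 (valence 4) → 2 H
  atom 10: C, bond orders sum to 2 (valence 4) → 2 H
  atom 11: C, bond orders sum to 2 (valence 4) → 2 H
  atom 12: C, bond orders sum to 2 (valence 4) → 2 H
  atom 13: C, bond orders sum to 3 (valence 4) → 1 H
  atom 14: Cl (halogen, monovalent) → 0 H
  atom 15: C, bond orders sum to 2 (valence 4) → 2 H
  atom 16: C, bond orders sum to 2 (valence 4) → 2 H
  atom 17: C, bond orders sum to 2 (valence 4) → 2 H
  atom 18: C, bond orders sum to 3 (valence 4) → 1 H
  atom 19: C, bond orders sum to 1 (valence 4) → 3 H
  atom 20: C, bond orders sum to 1 (valence 4) → 3 H
Totals → C:17, H:33, Cl:1, O:2.

C17H33ClO2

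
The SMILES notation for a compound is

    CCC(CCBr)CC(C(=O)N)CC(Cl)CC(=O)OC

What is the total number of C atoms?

13

Count every carbon token in the SMILES (each C, including those in ring-closure positions and inside branches).
Carbon count: 13.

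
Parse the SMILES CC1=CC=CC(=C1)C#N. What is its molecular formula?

Walk through each heavy atom and fill implicit hydrogens from standard valence (C 4, N 3, O 2, S 2, halogen 1):
  atom 1: C, bond orders sum to 1 (valence 4) → 3 H
  atom 2: C, bond orders sum to 4 (valence 4) → 0 H
  atom 3: C, bond orders sum to 3 (valence 4) → 1 H
  atom 4: C, bond orders sum to 3 (valence 4) → 1 H
  atom 5: C, bond orders sum to 3 (valence 4) → 1 H
  atom 6: C, bond orders sum to 4 (valence 4) → 0 H
  atom 7: C, bond orders sum to 3 (valence 4) → 1 H
  atom 8: C, bond orders sum to 4 (valence 4) → 0 H
  atom 9: N, bond orders sum to 3 (valence 3) → 0 H
Totals → C:8, H:7, N:1.

C8H7N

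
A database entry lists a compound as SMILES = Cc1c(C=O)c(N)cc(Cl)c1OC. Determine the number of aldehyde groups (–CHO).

The aldehyde motif appears at heavy-atom position 4 in the SMILES.
Other groups present: 1 ether, 1 primary amine.
Aldehyde count: 1.

1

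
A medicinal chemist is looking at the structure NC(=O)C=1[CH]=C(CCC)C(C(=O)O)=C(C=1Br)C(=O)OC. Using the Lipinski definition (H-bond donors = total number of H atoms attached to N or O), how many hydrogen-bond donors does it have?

Donors: find every N or O and count the H atoms it carries.
  atom 1 (N): bond orders sum to 1 → 2 H
  atom 3 (O): bond orders sum to 2 → 0 H
  atom 12 (O): bond orders sum to 2 → 0 H
  atom 13 (O): bond orders sum to 1 → 1 H
  atom 18 (O): bond orders sum to 2 → 0 H
  atom 19 (O): bond orders sum to 2 → 0 H
Lipinski HBD = 3.

3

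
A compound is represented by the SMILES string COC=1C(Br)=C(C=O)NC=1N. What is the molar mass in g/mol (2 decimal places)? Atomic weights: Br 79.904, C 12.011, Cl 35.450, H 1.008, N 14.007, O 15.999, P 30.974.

219.04 g/mol

First, the molecular formula is C6H7BrN2O2 (counting implicit H from valence).
  Br: 1 × 79.904 = 79.904
  C: 6 × 12.011 = 72.066
  H: 7 × 1.008 = 7.056
  N: 2 × 14.007 = 28.014
  O: 2 × 15.999 = 31.998
Sum: 1×79.904 + 6×12.011 + 7×1.008 + 2×14.007 + 2×15.999 = 219.038 → 219.04 g/mol.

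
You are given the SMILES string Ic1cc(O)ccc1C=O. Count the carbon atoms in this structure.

Count every carbon token in the SMILES (each C, including those in ring-closure positions and inside branches).
Carbon count: 7.

7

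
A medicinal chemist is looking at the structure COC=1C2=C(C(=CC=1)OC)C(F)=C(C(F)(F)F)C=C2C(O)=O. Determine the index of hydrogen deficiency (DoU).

Degree of unsaturation = (number of rings) + (number of π bonds).
Ring closures in the SMILES: 2.
π bonds: 6 double bonds (each 1 DoU) → 6 DoU from unsaturation.
Total DoU = 2 + 6 = 8.

8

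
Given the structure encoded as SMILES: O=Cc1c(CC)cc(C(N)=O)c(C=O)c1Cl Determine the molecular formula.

C11H10ClNO3

Walk through each heavy atom and fill implicit hydrogens from standard valence (C 4, N 3, O 2, S 2, halogen 1); for lowercase aromatic atoms, an aromatic c carries 1 H when it has two neighbours and 0 H with three, and aromatic n carries 0 H:
  atom 1: O, bond orders sum to 2 (valence 2) → 0 H
  atom 2: C, bond orders sum to 3 (valence 4) → 1 H
  atom 3: aromatic c, 3 neighbours → 0 H
  atom 4: aromatic c, 3 neighbours → 0 H
  atom 5: C, bond orders sum to 2 (valence 4) → 2 H
  atom 6: C, bond orders sum to 1 (valence 4) → 3 H
  atom 7: aromatic c, 2 neighbours → 1 H
  atom 8: aromatic c, 3 neighbours → 0 H
  atom 9: C, bond orders sum to 4 (valence 4) → 0 H
  atom 10: N, bond orders sum to 1 (valence 3) → 2 H
  atom 11: O, bond orders sum to 2 (valence 2) → 0 H
  atom 12: aromatic c, 3 neighbours → 0 H
  atom 13: C, bond orders sum to 3 (valence 4) → 1 H
  atom 14: O, bond orders sum to 2 (valence 2) → 0 H
  atom 15: aromatic c, 3 neighbours → 0 H
  atom 16: Cl (halogen, monovalent) → 0 H
Totals → C:11, H:10, Cl:1, N:1, O:3.
In Hill order: C11H10ClNO3.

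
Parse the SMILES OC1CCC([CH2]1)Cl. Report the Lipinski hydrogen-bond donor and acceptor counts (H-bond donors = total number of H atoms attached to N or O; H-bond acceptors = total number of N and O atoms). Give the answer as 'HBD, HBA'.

Donors: find every N or O and count the H atoms it carries.
  atom 1 (O): bond orders sum to 1 → 1 H
Lipinski HBD = 1.
Acceptors: N atoms = 0, O atoms = 1 → HBA = 1.

1, 1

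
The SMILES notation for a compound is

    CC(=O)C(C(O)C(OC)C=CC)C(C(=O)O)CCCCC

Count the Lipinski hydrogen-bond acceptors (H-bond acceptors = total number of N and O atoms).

5

N atoms: 0; O atoms: 5.
Lipinski HBA = 0 + 5 = 5.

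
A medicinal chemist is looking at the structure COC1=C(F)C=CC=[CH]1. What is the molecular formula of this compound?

Walk through each heavy atom and fill implicit hydrogens from standard valence (C 4, N 3, O 2, S 2, halogen 1):
  atom 1: C, bond orders sum to 1 (valence 4) → 3 H
  atom 2: O, bond orders sum to 2 (valence 2) → 0 H
  atom 3: C, bond orders sum to 4 (valence 4) → 0 H
  atom 4: C, bond orders sum to 4 (valence 4) → 0 H
  atom 5: F (halogen, monovalent) → 0 H
  atom 6: C, bond orders sum to 3 (valence 4) → 1 H
  atom 7: C, bond orders sum to 3 (valence 4) → 1 H
  atom 8: C, bond orders sum to 3 (valence 4) → 1 H
  atom 9: C with explicit H count 1
Totals → C:7, H:7, F:1, O:1.
In Hill order: C7H7FO.

C7H7FO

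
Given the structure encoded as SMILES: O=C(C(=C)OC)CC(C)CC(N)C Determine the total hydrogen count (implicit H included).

19

Walk through each heavy atom and fill implicit hydrogens from standard valence (C 4, N 3, O 2, S 2, halogen 1):
  atom 1: O, bond orders sum to 2 (valence 2) → 0 H
  atom 2: C, bond orders sum to 4 (valence 4) → 0 H
  atom 3: C, bond orders sum to 4 (valence 4) → 0 H
  atom 4: C, bond orders sum to 2 (valence 4) → 2 H
  atom 5: O, bond orders sum to 2 (valence 2) → 0 H
  atom 6: C, bond orders sum to 1 (valence 4) → 3 H
  atom 7: C, bond orders sum to 2 (valence 4) → 2 H
  atom 8: C, bond orders sum to 3 (valence 4) → 1 H
  atom 9: C, bond orders sum to 1 (valence 4) → 3 H
  atom 10: C, bond orders sum to 2 (valence 4) → 2 H
  atom 11: C, bond orders sum to 3 (valence 4) → 1 H
  atom 12: N, bond orders sum to 1 (valence 3) → 2 H
  atom 13: C, bond orders sum to 1 (valence 4) → 3 H
Total hydrogens: 19.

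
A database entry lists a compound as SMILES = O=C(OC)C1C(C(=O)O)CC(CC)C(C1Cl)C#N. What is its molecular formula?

Walk through each heavy atom and fill implicit hydrogens from standard valence (C 4, N 3, O 2, S 2, halogen 1):
  atom 1: O, bond orders sum to 2 (valence 2) → 0 H
  atom 2: C, bond orders sum to 4 (valence 4) → 0 H
  atom 3: O, bond orders sum to 2 (valence 2) → 0 H
  atom 4: C, bond orders sum to 1 (valence 4) → 3 H
  atom 5: C, bond orders sum to 3 (valence 4) → 1 H
  atom 6: C, bond orders sum to 3 (valence 4) → 1 H
  atom 7: C, bond orders sum to 4 (valence 4) → 0 H
  atom 8: O, bond orders sum to 2 (valence 2) → 0 H
  atom 9: O, bond orders sum to 1 (valence 2) → 1 H
  atom 10: C, bond orders sum to 2 (valence 4) → 2 H
  atom 11: C, bond orders sum to 3 (valence 4) → 1 H
  atom 12: C, bond orders sum to 2 (valence 4) → 2 H
  atom 13: C, bond orders sum to 1 (valence 4) → 3 H
  atom 14: C, bond orders sum to 3 (valence 4) → 1 H
  atom 15: C, bond orders sum to 3 (valence 4) → 1 H
  atom 16: Cl (halogen, monovalent) → 0 H
  atom 17: C, bond orders sum to 4 (valence 4) → 0 H
  atom 18: N, bond orders sum to 3 (valence 3) → 0 H
Totals → C:12, H:16, Cl:1, N:1, O:4.

C12H16ClNO4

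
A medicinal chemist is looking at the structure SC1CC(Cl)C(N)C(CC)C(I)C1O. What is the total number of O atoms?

1

Scan the SMILES for O atoms (remember two-letter symbols like Cl and Br are single atoms).
Oxygen count: 1.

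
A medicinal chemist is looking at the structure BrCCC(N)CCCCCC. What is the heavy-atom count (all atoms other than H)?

Every atom symbol written in the SMILES (organic subset) is one heavy atom; implicit H are not written.
Heavy atoms by element → Br:1, C:9, N:1.
Total: 11.

11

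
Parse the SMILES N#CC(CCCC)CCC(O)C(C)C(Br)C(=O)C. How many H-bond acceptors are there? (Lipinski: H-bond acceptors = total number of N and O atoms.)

3

N atoms: 1; O atoms: 2.
Lipinski HBA = 1 + 2 = 3.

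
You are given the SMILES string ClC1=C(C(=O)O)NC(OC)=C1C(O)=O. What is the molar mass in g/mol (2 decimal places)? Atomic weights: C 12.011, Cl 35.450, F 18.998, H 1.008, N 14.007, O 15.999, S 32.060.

219.58 g/mol

First, the molecular formula is C7H6ClNO5 (counting implicit H from valence).
  C: 7 × 12.011 = 84.077
  Cl: 1 × 35.450 = 35.450
  H: 6 × 1.008 = 6.048
  N: 1 × 14.007 = 14.007
  O: 5 × 15.999 = 79.995
Sum: 7×12.011 + 1×35.450 + 6×1.008 + 1×14.007 + 5×15.999 = 219.577 → 219.58 g/mol.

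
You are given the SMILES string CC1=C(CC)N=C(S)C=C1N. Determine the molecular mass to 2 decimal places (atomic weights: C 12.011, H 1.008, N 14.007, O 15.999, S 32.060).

168.26 g/mol

First, the molecular formula is C8H12N2S (counting implicit H from valence).
  C: 8 × 12.011 = 96.088
  H: 12 × 1.008 = 12.096
  N: 2 × 14.007 = 28.014
  S: 1 × 32.060 = 32.060
Sum: 8×12.011 + 12×1.008 + 2×14.007 + 1×32.060 = 168.258 → 168.26 g/mol.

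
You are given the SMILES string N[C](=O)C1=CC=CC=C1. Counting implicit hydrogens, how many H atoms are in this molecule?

7

Walk through each heavy atom and fill implicit hydrogens from standard valence (C 4, N 3, O 2, S 2, halogen 1):
  atom 1: N, bond orders sum to 1 (valence 3) → 2 H
  atom 2: C with explicit H count 0
  atom 3: O, bond orders sum to 2 (valence 2) → 0 H
  atom 4: C, bond orders sum to 4 (valence 4) → 0 H
  atom 5: C, bond orders sum to 3 (valence 4) → 1 H
  atom 6: C, bond orders sum to 3 (valence 4) → 1 H
  atom 7: C, bond orders sum to 3 (valence 4) → 1 H
  atom 8: C, bond orders sum to 3 (valence 4) → 1 H
  atom 9: C, bond orders sum to 3 (valence 4) → 1 H
Total hydrogens: 7.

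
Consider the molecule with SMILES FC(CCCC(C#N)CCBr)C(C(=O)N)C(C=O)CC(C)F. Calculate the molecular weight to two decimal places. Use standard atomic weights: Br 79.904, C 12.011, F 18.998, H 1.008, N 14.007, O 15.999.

First, the molecular formula is C15H23BrF2N2O2 (counting implicit H from valence).
  Br: 1 × 79.904 = 79.904
  C: 15 × 12.011 = 180.165
  F: 2 × 18.998 = 37.996
  H: 23 × 1.008 = 23.184
  N: 2 × 14.007 = 28.014
  O: 2 × 15.999 = 31.998
Sum: 1×79.904 + 15×12.011 + 2×18.998 + 23×1.008 + 2×14.007 + 2×15.999 = 381.261 → 381.26 g/mol.

381.26 g/mol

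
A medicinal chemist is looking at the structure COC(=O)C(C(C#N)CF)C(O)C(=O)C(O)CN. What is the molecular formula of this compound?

Walk through each heavy atom and fill implicit hydrogens from standard valence (C 4, N 3, O 2, S 2, halogen 1):
  atom 1: C, bond orders sum to 1 (valence 4) → 3 H
  atom 2: O, bond orders sum to 2 (valence 2) → 0 H
  atom 3: C, bond orders sum to 4 (valence 4) → 0 H
  atom 4: O, bond orders sum to 2 (valence 2) → 0 H
  atom 5: C, bond orders sum to 3 (valence 4) → 1 H
  atom 6: C, bond orders sum to 3 (valence 4) → 1 H
  atom 7: C, bond orders sum to 4 (valence 4) → 0 H
  atom 8: N, bond orders sum to 3 (valence 3) → 0 H
  atom 9: C, bond orders sum to 2 (valence 4) → 2 H
  atom 10: F (halogen, monovalent) → 0 H
  atom 11: C, bond orders sum to 3 (valence 4) → 1 H
  atom 12: O, bond orders sum to 1 (valence 2) → 1 H
  atom 13: C, bond orders sum to 4 (valence 4) → 0 H
  atom 14: O, bond orders sum to 2 (valence 2) → 0 H
  atom 15: C, bond orders sum to 3 (valence 4) → 1 H
  atom 16: O, bond orders sum to 1 (valence 2) → 1 H
  atom 17: C, bond orders sum to 2 (valence 4) → 2 H
  atom 18: N, bond orders sum to 1 (valence 3) → 2 H
Totals → C:10, H:15, F:1, N:2, O:5.
In Hill order: C10H15FN2O5.

C10H15FN2O5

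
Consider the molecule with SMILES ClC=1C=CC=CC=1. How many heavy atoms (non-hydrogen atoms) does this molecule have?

Every atom symbol written in the SMILES (organic subset) is one heavy atom; implicit H are not written.
Heavy atoms by element → C:6, Cl:1.
Total: 7.

7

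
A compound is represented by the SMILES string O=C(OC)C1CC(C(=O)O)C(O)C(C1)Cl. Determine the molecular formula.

Walk through each heavy atom and fill implicit hydrogens from standard valence (C 4, N 3, O 2, S 2, halogen 1):
  atom 1: O, bond orders sum to 2 (valence 2) → 0 H
  atom 2: C, bond orders sum to 4 (valence 4) → 0 H
  atom 3: O, bond orders sum to 2 (valence 2) → 0 H
  atom 4: C, bond orders sum to 1 (valence 4) → 3 H
  atom 5: C, bond orders sum to 3 (valence 4) → 1 H
  atom 6: C, bond orders sum to 2 (valence 4) → 2 H
  atom 7: C, bond orders sum to 3 (valence 4) → 1 H
  atom 8: C, bond orders sum to 4 (valence 4) → 0 H
  atom 9: O, bond orders sum to 2 (valence 2) → 0 H
  atom 10: O, bond orders sum to 1 (valence 2) → 1 H
  atom 11: C, bond orders sum to 3 (valence 4) → 1 H
  atom 12: O, bond orders sum to 1 (valence 2) → 1 H
  atom 13: C, bond orders sum to 3 (valence 4) → 1 H
  atom 14: C, bond orders sum to 2 (valence 4) → 2 H
  atom 15: Cl (halogen, monovalent) → 0 H
Totals → C:9, H:13, Cl:1, O:5.
In Hill order: C9H13ClO5.

C9H13ClO5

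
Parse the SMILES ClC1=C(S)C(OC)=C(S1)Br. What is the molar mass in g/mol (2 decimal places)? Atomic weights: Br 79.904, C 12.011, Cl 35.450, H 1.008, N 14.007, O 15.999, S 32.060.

First, the molecular formula is C5H4BrClOS2 (counting implicit H from valence).
  Br: 1 × 79.904 = 79.904
  C: 5 × 12.011 = 60.055
  Cl: 1 × 35.450 = 35.450
  H: 4 × 1.008 = 4.032
  O: 1 × 15.999 = 15.999
  S: 2 × 32.060 = 64.120
Sum: 1×79.904 + 5×12.011 + 1×35.450 + 4×1.008 + 1×15.999 + 2×32.060 = 259.560 → 259.56 g/mol.

259.56 g/mol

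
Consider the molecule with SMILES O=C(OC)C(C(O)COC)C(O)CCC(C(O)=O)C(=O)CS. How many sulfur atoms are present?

Scan the SMILES for S atoms (remember two-letter symbols like Cl and Br are single atoms).
Sulfur count: 1.

1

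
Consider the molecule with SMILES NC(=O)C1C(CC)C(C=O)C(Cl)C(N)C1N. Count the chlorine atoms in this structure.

Scan the SMILES for Cl atoms (remember two-letter symbols like Cl and Br are single atoms).
Chlorine count: 1.

1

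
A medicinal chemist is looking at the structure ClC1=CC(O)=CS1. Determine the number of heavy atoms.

7

Every atom symbol written in the SMILES (organic subset) is one heavy atom; implicit H are not written.
Heavy atoms by element → C:4, Cl:1, O:1, S:1.
Total: 7.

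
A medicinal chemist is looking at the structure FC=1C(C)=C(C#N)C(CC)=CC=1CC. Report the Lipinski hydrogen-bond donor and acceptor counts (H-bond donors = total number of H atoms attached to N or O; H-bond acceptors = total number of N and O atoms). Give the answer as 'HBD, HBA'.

0, 1

Donors: find every N or O and count the H atoms it carries.
  atom 7 (N): bond orders sum to 3 → 0 H
Lipinski HBD = 0.
Acceptors: N atoms = 1, O atoms = 0 → HBA = 1.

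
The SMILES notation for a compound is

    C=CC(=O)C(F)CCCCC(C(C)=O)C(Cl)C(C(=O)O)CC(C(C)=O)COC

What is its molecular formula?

Walk through each heavy atom and fill implicit hydrogens from standard valence (C 4, N 3, O 2, S 2, halogen 1):
  atom 1: C, bond orders sum to 2 (valence 4) → 2 H
  atom 2: C, bond orders sum to 3 (valence 4) → 1 H
  atom 3: C, bond orders sum to 4 (valence 4) → 0 H
  atom 4: O, bond orders sum to 2 (valence 2) → 0 H
  atom 5: C, bond orders sum to 3 (valence 4) → 1 H
  atom 6: F (halogen, monovalent) → 0 H
  atom 7: C, bond orders sum to 2 (valence 4) → 2 H
  atom 8: C, bond orders sum to 2 (valence 4) → 2 H
  atom 9: C, bond orders sum to 2 (valence 4) → 2 H
  atom 10: C, bond orders sum to 2 (valence 4) → 2 H
  atom 11: C, bond orders sum to 3 (valence 4) → 1 H
  atom 12: C, bond orders sum to 4 (valence 4) → 0 H
  atom 13: C, bond orders sum to 1 (valence 4) → 3 H
  atom 14: O, bond orders sum to 2 (valence 2) → 0 H
  atom 15: C, bond orders sum to 3 (valence 4) → 1 H
  atom 16: Cl (halogen, monovalent) → 0 H
  atom 17: C, bond orders sum to 3 (valence 4) → 1 H
  atom 18: C, bond orders sum to 4 (valence 4) → 0 H
  atom 19: O, bond orders sum to 2 (valence 2) → 0 H
  atom 20: O, bond orders sum to 1 (valence 2) → 1 H
  atom 21: C, bond orders sum to 2 (valence 4) → 2 H
  atom 22: C, bond orders sum to 3 (valence 4) → 1 H
  atom 23: C, bond orders sum to 4 (valence 4) → 0 H
  atom 24: C, bond orders sum to 1 (valence 4) → 3 H
  atom 25: O, bond orders sum to 2 (valence 2) → 0 H
  atom 26: C, bond orders sum to 2 (valence 4) → 2 H
  atom 27: O, bond orders sum to 2 (valence 2) → 0 H
  atom 28: C, bond orders sum to 1 (valence 4) → 3 H
Totals → C:20, H:30, Cl:1, F:1, O:6.
In Hill order: C20H30ClFO6.

C20H30ClFO6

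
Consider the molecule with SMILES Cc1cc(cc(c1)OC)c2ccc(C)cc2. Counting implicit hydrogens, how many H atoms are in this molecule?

Walk through each heavy atom and fill implicit hydrogens from standard valence (C 4, N 3, O 2, S 2, halogen 1); for lowercase aromatic atoms, an aromatic c carries 1 H when it has two neighbours and 0 H with three, and aromatic n carries 0 H:
  atom 1: C, bond orders sum to 1 (valence 4) → 3 H
  atom 2: aromatic c, 3 neighbours → 0 H
  atom 3: aromatic c, 2 neighbours → 1 H
  atom 4: aromatic c, 3 neighbours → 0 H
  atom 5: aromatic c, 2 neighbours → 1 H
  atom 6: aromatic c, 3 neighbours → 0 H
  atom 7: aromatic c, 2 neighbours → 1 H
  atom 8: O, bond orders sum to 2 (valence 2) → 0 H
  atom 9: C, bond orders sum to 1 (valence 4) → 3 H
  atom 10: aromatic c, 3 neighbours → 0 H
  atom 11: aromatic c, 2 neighbours → 1 H
  atom 12: aromatic c, 2 neighbours → 1 H
  atom 13: aromatic c, 3 neighbours → 0 H
  atom 14: C, bond orders sum to 1 (valence 4) → 3 H
  atom 15: aromatic c, 2 neighbours → 1 H
  atom 16: aromatic c, 2 neighbours → 1 H
Total hydrogens: 16.

16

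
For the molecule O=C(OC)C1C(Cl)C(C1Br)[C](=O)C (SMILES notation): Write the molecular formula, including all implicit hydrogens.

C8H10BrClO3

Walk through each heavy atom and fill implicit hydrogens from standard valence (C 4, N 3, O 2, S 2, halogen 1):
  atom 1: O, bond orders sum to 2 (valence 2) → 0 H
  atom 2: C, bond orders sum to 4 (valence 4) → 0 H
  atom 3: O, bond orders sum to 2 (valence 2) → 0 H
  atom 4: C, bond orders sum to 1 (valence 4) → 3 H
  atom 5: C, bond orders sum to 3 (valence 4) → 1 H
  atom 6: C, bond orders sum to 3 (valence 4) → 1 H
  atom 7: Cl (halogen, monovalent) → 0 H
  atom 8: C, bond orders sum to 3 (valence 4) → 1 H
  atom 9: C, bond orders sum to 3 (valence 4) → 1 H
  atom 10: Br (halogen, monovalent) → 0 H
  atom 11: C with explicit H count 0
  atom 12: O, bond orders sum to 2 (valence 2) → 0 H
  atom 13: C, bond orders sum to 1 (valence 4) → 3 H
Totals → C:8, H:10, Br:1, Cl:1, O:3.
In Hill order: C8H10BrClO3.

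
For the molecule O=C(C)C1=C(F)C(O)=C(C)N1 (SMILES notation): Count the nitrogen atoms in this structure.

1

Scan the SMILES for N atoms (remember two-letter symbols like Cl and Br are single atoms).
Nitrogen count: 1.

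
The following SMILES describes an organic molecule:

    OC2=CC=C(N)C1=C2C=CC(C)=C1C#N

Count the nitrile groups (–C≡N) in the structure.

1

The nitrile motif appears at heavy-atom position 14 in the SMILES.
Other groups present: 1 hydroxyl, 1 primary amine.
Nitrile count: 1.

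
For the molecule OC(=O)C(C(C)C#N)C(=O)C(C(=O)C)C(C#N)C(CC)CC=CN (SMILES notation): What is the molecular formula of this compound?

C17H23N3O4

Walk through each heavy atom and fill implicit hydrogens from standard valence (C 4, N 3, O 2, S 2, halogen 1):
  atom 1: O, bond orders sum to 1 (valence 2) → 1 H
  atom 2: C, bond orders sum to 4 (valence 4) → 0 H
  atom 3: O, bond orders sum to 2 (valence 2) → 0 H
  atom 4: C, bond orders sum to 3 (valence 4) → 1 H
  atom 5: C, bond orders sum to 3 (valence 4) → 1 H
  atom 6: C, bond orders sum to 1 (valence 4) → 3 H
  atom 7: C, bond orders sum to 4 (valence 4) → 0 H
  atom 8: N, bond orders sum to 3 (valence 3) → 0 H
  atom 9: C, bond orders sum to 4 (valence 4) → 0 H
  atom 10: O, bond orders sum to 2 (valence 2) → 0 H
  atom 11: C, bond orders sum to 3 (valence 4) → 1 H
  atom 12: C, bond orders sum to 4 (valence 4) → 0 H
  atom 13: O, bond orders sum to 2 (valence 2) → 0 H
  atom 14: C, bond orders sum to 1 (valence 4) → 3 H
  atom 15: C, bond orders sum to 3 (valence 4) → 1 H
  atom 16: C, bond orders sum to 4 (valence 4) → 0 H
  atom 17: N, bond orders sum to 3 (valence 3) → 0 H
  atom 18: C, bond orders sum to 3 (valence 4) → 1 H
  atom 19: C, bond orders sum to 2 (valence 4) → 2 H
  atom 20: C, bond orders sum to 1 (valence 4) → 3 H
  atom 21: C, bond orders sum to 2 (valence 4) → 2 H
  atom 22: C, bond orders sum to 3 (valence 4) → 1 H
  atom 23: C, bond orders sum to 3 (valence 4) → 1 H
  atom 24: N, bond orders sum to 1 (valence 3) → 2 H
Totals → C:17, H:23, N:3, O:4.
In Hill order: C17H23N3O4.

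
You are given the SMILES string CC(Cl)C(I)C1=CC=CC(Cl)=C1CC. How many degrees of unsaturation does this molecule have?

4

Degree of unsaturation = (number of rings) + (number of π bonds).
Ring closures in the SMILES: 1.
π bonds: 3 double bonds (each 1 DoU) → 3 DoU from unsaturation.
Total DoU = 1 + 3 = 4.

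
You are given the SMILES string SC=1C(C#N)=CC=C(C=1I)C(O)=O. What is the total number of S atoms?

Scan the SMILES for S atoms (remember two-letter symbols like Cl and Br are single atoms).
Sulfur count: 1.

1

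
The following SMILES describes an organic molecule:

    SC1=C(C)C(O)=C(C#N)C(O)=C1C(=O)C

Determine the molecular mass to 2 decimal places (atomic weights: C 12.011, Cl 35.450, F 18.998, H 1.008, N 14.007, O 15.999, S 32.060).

223.25 g/mol

First, the molecular formula is C10H9NO3S (counting implicit H from valence).
  C: 10 × 12.011 = 120.110
  H: 9 × 1.008 = 9.072
  N: 1 × 14.007 = 14.007
  O: 3 × 15.999 = 47.997
  S: 1 × 32.060 = 32.060
Sum: 10×12.011 + 9×1.008 + 1×14.007 + 3×15.999 + 1×32.060 = 223.246 → 223.25 g/mol.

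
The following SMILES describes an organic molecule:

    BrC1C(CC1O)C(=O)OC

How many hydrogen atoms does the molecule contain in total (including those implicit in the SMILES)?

9

Walk through each heavy atom and fill implicit hydrogens from standard valence (C 4, N 3, O 2, S 2, halogen 1):
  atom 1: Br (halogen, monovalent) → 0 H
  atom 2: C, bond orders sum to 3 (valence 4) → 1 H
  atom 3: C, bond orders sum to 3 (valence 4) → 1 H
  atom 4: C, bond orders sum to 2 (valence 4) → 2 H
  atom 5: C, bond orders sum to 3 (valence 4) → 1 H
  atom 6: O, bond orders sum to 1 (valence 2) → 1 H
  atom 7: C, bond orders sum to 4 (valence 4) → 0 H
  atom 8: O, bond orders sum to 2 (valence 2) → 0 H
  atom 9: O, bond orders sum to 2 (valence 2) → 0 H
  atom 10: C, bond orders sum to 1 (valence 4) → 3 H
Total hydrogens: 9.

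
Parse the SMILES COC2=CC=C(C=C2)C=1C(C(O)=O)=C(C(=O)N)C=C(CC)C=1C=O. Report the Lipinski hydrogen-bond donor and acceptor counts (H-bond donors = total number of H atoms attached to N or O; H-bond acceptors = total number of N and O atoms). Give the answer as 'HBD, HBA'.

3, 6

Donors: find every N or O and count the H atoms it carries.
  atom 2 (O): bond orders sum to 2 → 0 H
  atom 12 (O): bond orders sum to 1 → 1 H
  atom 13 (O): bond orders sum to 2 → 0 H
  atom 16 (O): bond orders sum to 2 → 0 H
  atom 17 (N): bond orders sum to 1 → 2 H
  atom 24 (O): bond orders sum to 2 → 0 H
Lipinski HBD = 3.
Acceptors: N atoms = 1, O atoms = 5 → HBA = 6.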